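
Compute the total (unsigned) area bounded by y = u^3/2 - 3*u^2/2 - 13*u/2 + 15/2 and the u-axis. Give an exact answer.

64

The curve meets the u-axis where u^3/2 - 3*u^2/2 - 13*u/2 + 15/2 = 0, i.e. (u - 5)*(u - 1)*(u + 3)/2 = 0, at u = -3, 1, 5.
On [-3, 1] the curve lies above the axis; ∫[-3,1] (u^3/2 - 3*u^2/2 - 13*u/2 + 15/2) du = 32, giving area 32.
On [1, 5] the curve lies below the axis; ∫[1,5] (u^3/2 - 3*u^2/2 - 13*u/2 + 15/2) du = -32, giving area 32.
Total area = 32 + 32 = 64.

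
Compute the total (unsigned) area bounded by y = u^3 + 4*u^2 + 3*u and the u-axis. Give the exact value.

The curve meets the u-axis where u^3 + 4*u^2 + 3*u = 0, i.e. u*(u + 1)*(u + 3) = 0, at u = -3, -1, 0.
On [-3, -1] the curve lies above the axis; ∫[-3,-1] (u^3 + 4*u^2 + 3*u) du = 8/3, giving area 8/3.
On [-1, 0] the curve lies below the axis; ∫[-1,0] (u^3 + 4*u^2 + 3*u) du = -5/12, giving area 5/12.
Total area = 8/3 + 5/12 = 37/12.

37/12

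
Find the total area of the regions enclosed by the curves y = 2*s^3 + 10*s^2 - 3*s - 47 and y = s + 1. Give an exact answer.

443/3

Set the curves equal: 2*s^3 + 10*s^2 - 3*s - 47 = s + 1, so 2*s^3 + 10*s^2 - 4*s - 48 = 0, which factors as 2*(s - 2)*(s + 3)*(s + 4) = 0. The curves meet at s = -4, -3, 2.
On [-4, -3], y = 2*s^3 + 10*s^2 - 3*s - 47 is on top; that piece has area ∫[-4,-3] (2*s^3 + 10*s^2 - 4*s - 48) ds = 11/6.
On [-3, 2], y = s + 1 is on top; that piece has area ∫[-3,2] (-(2*s^3 + 10*s^2 - 4*s - 48)) ds = 875/6.
Total enclosed area = 11/6 + 875/6 = 443/3.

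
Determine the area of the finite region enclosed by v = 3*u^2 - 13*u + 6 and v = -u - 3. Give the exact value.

4

Set the curves equal: 3*u^2 - 13*u + 6 = -u - 3, so 3*u^2 - 12*u + 9 = 0, which factors as 3*(u - 3)*(u - 1) = 0. The curves meet at u = 1, 3.
On [1, 3], v = -u - 3 is on top; that piece has area ∫[1,3] (-(3*u^2 - 12*u + 9)) du = 4.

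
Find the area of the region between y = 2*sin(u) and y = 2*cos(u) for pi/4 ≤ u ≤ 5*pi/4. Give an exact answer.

4*sqrt(2)

On [pi/4, 5*pi/4], (2*sin(u)) - (2*cos(u)) = 2*sin(u) - 2*cos(u) is ≥ 0 throughout, so the area is a single integral of |2*sin(u) - 2*cos(u)|.
∫[pi/4,5*pi/4] (2*sin(u) - 2*cos(u)) du = 4*sqrt(2).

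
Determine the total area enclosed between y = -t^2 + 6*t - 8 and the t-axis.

4/3

The curve meets the t-axis where -t^2 + 6*t - 8 = 0, i.e. -(t - 4)*(t - 2) = 0, at t = 2, 4.
On [2, 4] the curve lies above the axis; ∫[2,4] (-t^2 + 6*t - 8) dt = 4/3, giving area 4/3.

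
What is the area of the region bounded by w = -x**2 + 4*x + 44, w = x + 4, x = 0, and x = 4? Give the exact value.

On [0, 4], (-x**2 + 4*x + 44) - (x + 4) = -x**2 + 3*x + 40 is ≥ 0 throughout, so the area is a single integral of |-x**2 + 3*x + 40|.
∫[0,4] (-x**2 + 3*x + 40) dx = 488/3.

488/3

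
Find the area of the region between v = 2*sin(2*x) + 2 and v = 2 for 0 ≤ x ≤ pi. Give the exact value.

The difference (2*sin(2*x) + 2) - (2) = 2*sin(2*x) changes sign at x = pi/2 inside [0, pi], so split the integral there.
∫[0,pi/2] (2*sin(2*x)) dx = 2.
∫[pi/2,pi] (2*sin(2*x)) dx = -2; the area of that piece is 2.
Total area = 2 + 2 = 4.

4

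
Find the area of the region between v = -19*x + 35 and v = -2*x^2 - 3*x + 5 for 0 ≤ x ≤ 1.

68/3

On [0, 1], (-19*x + 35) - (-2*x^2 - 3*x + 5) = 2*x^2 - 16*x + 30 is ≥ 0 throughout, so the area is a single integral of |2*x^2 - 16*x + 30|.
∫[0,1] (2*x^2 - 16*x + 30) dx = 68/3.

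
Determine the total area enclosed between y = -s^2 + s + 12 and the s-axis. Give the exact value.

343/6

The curve meets the s-axis where -s^2 + s + 12 = 0, i.e. -(s - 4)*(s + 3) = 0, at s = -3, 4.
On [-3, 4] the curve lies above the axis; ∫[-3,4] (-s^2 + s + 12) ds = 343/6, giving area 343/6.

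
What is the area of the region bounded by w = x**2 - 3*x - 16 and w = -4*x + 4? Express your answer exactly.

Set the curves equal: x**2 - 3*x - 16 = -4*x + 4, so x**2 + x - 20 = 0, which factors as (x - 4)*(x + 5) = 0. The curves meet at x = -5, 4.
On [-5, 4], w = -4*x + 4 is on top; that piece has area ∫[-5,4] (-(x**2 + x - 20)) dx = 243/2.

243/2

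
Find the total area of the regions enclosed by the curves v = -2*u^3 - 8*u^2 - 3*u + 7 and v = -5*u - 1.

Set the curves equal: -2*u^3 - 8*u^2 - 3*u + 7 = -5*u - 1, so -2*u^3 - 8*u^2 + 2*u + 8 = 0, which factors as -2*(u - 1)*(u + 1)*(u + 4) = 0. The curves meet at u = -4, -1, 1.
On [-4, -1], v = -5*u - 1 is on top; that piece has area ∫[-4,-1] (-(-2*u^3 - 8*u^2 + 2*u + 8)) du = 63/2.
On [-1, 1], v = -2*u^3 - 8*u^2 - 3*u + 7 is on top; that piece has area ∫[-1,1] (-2*u^3 - 8*u^2 + 2*u + 8) du = 32/3.
Total enclosed area = 63/2 + 32/3 = 253/6.

253/6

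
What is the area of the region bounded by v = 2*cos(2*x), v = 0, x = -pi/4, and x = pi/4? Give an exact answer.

2

On [-pi/4, pi/4], (2*cos(2*x)) - (0) = 2*cos(2*x) is ≥ 0 throughout, so the area is a single integral of |2*cos(2*x)|.
∫[-pi/4,pi/4] (2*cos(2*x)) dx = 2.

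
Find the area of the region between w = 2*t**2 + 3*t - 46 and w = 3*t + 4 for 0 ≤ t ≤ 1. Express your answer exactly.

On [0, 1], (2*t**2 + 3*t - 46) - (3*t + 4) = 2*t**2 - 50 is ≤ 0 throughout, so the area is a single integral of |2*t**2 - 50|.
∫[0,1] (2*t**2 - 50) dt = -148/3; the area of that piece is 148/3.

148/3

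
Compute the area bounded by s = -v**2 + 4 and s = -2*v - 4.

36

Both boundary curves give s as a function of v, so integrate with respect to v. Setting them equal: -v**2 + 2*v + 8 = 0, i.e. -(v - 4)*(v + 2) = 0, so they meet at v = -2, 4.
For v in [-2, 4], s = -v**2 + 4 is on the right; area = ∫[-2,4] (-v**2 + 2*v + 8) dv = 36.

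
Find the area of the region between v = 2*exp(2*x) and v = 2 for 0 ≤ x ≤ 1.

On [0, 1], (2*exp(2*x)) - (2) = 2*exp(2*x) - 2 is ≥ 0 throughout, so the area is a single integral of |2*exp(2*x) - 2|.
∫[0,1] (2*exp(2*x) - 2) dx = -3 + exp(2).

-3 + exp(2)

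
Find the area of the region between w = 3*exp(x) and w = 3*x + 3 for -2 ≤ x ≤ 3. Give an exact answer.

On [-2, 3], (3*exp(x)) - (3*x + 3) = -3*x + 3*exp(x) - 3 is ≥ 0 throughout, so the area is a single integral of |-3*x + 3*exp(x) - 3|.
∫[-2,3] (-3*x + 3*exp(x) - 3) dx = -45/2 - 3*exp(-2) + 3*exp(3).

-45/2 - 3*exp(-2) + 3*exp(3)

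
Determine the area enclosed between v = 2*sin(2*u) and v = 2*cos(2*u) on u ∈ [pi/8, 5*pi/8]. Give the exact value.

2*sqrt(2)

On [pi/8, 5*pi/8], (2*sin(2*u)) - (2*cos(2*u)) = 2*sin(2*u) - 2*cos(2*u) is ≥ 0 throughout, so the area is a single integral of |2*sin(2*u) - 2*cos(2*u)|.
∫[pi/8,5*pi/8] (2*sin(2*u) - 2*cos(2*u)) du = 2*sqrt(2).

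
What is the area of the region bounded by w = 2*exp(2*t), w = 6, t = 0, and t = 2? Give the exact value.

-17 + 6*log(3) + exp(4)

The difference (2*exp(2*t)) - (6) = 2*exp(2*t) - 6 changes sign at t = log(3)/2 inside [0, 2], so split the integral there.
∫[0,log(3)/2] (2*exp(2*t) - 6) dt = 2 - log(27); the area of that piece is -2 + log(27).
∫[log(3)/2,2] (2*exp(2*t) - 6) dt = -15 + 3*log(3) + exp(4).
Total area = (-2 + log(27)) + (-15 + 3*log(3) + exp(4)) = -17 + 6*log(3) + exp(4).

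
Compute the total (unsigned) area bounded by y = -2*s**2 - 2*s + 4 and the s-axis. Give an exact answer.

9

The curve meets the s-axis where -2*s**2 - 2*s + 4 = 0, i.e. -2*(s - 1)*(s + 2) = 0, at s = -2, 1.
On [-2, 1] the curve lies above the axis; ∫[-2,1] (-2*s**2 - 2*s + 4) ds = 9, giving area 9.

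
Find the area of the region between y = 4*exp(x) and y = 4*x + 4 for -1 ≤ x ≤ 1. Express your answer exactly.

On [-1, 1], (4*exp(x)) - (4*x + 4) = -4*x + 4*exp(x) - 4 is ≥ 0 throughout, so the area is a single integral of |-4*x + 4*exp(x) - 4|.
∫[-1,1] (-4*x + 4*exp(x) - 4) dx = -8 - 4*exp(-1) + 4*exp(1).

-8 - 4*exp(-1) + 4*exp(1)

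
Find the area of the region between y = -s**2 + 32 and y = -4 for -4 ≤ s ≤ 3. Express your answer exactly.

On [-4, 3], (-s**2 + 32) - (-4) = -s**2 + 36 is ≥ 0 throughout, so the area is a single integral of |-s**2 + 36|.
∫[-4,3] (-s**2 + 36) ds = 665/3.

665/3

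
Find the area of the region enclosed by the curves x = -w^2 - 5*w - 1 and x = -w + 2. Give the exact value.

4/3

Both boundary curves give x as a function of w, so integrate with respect to w. Setting them equal: -w^2 - 4*w - 3 = 0, i.e. -(w + 1)*(w + 3) = 0, so they meet at w = -3, -1.
For w in [-3, -1], x = -w^2 - 5*w - 1 is on the right; area = ∫[-3,-1] (-w^2 - 4*w - 3) dw = 4/3.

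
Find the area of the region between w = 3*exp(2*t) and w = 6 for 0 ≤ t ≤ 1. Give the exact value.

-21/2 + 6*log(2) + 3*exp(2)/2

The difference (3*exp(2*t)) - (6) = 3*exp(2*t) - 6 changes sign at t = log(2)/2 inside [0, 1], so split the integral there.
∫[0,log(2)/2] (3*exp(2*t) - 6) dt = 3/2 - log(8); the area of that piece is -3/2 + log(8).
∫[log(2)/2,1] (3*exp(2*t) - 6) dt = -9 + 3*log(2) + 3*exp(2)/2.
Total area = (-3/2 + log(8)) + (-9 + 3*log(2) + 3*exp(2)/2) = -21/2 + 6*log(2) + 3*exp(2)/2.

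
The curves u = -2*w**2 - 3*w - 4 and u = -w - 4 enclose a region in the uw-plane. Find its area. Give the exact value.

1/3

Both boundary curves give u as a function of w, so integrate with respect to w. Setting them equal: -2*w**2 - 2*w = 0, i.e. -2*w*(w + 1) = 0, so they meet at w = -1, 0.
For w in [-1, 0], u = -2*w**2 - 3*w - 4 is on the right; area = ∫[-1,0] (-2*w**2 - 2*w) dw = 1/3.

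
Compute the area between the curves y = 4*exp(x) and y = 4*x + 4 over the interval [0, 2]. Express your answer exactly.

On [0, 2], (4*exp(x)) - (4*x + 4) = -4*x + 4*exp(x) - 4 is ≥ 0 throughout, so the area is a single integral of |-4*x + 4*exp(x) - 4|.
∫[0,2] (-4*x + 4*exp(x) - 4) dx = -20 + 4*exp(2).

-20 + 4*exp(2)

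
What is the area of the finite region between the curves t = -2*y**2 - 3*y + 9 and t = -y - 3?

Both boundary curves give t as a function of y, so integrate with respect to y. Setting them equal: -2*y**2 - 2*y + 12 = 0, i.e. -2*(y - 2)*(y + 3) = 0, so they meet at y = -3, 2.
For y in [-3, 2], t = -2*y**2 - 3*y + 9 is on the right; area = ∫[-3,2] (-2*y**2 - 2*y + 12) dy = 125/3.

125/3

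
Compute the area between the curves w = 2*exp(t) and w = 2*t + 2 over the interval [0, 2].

-10 + 2*exp(2)

On [0, 2], (2*exp(t)) - (2*t + 2) = -2*t + 2*exp(t) - 2 is ≥ 0 throughout, so the area is a single integral of |-2*t + 2*exp(t) - 2|.
∫[0,2] (-2*t + 2*exp(t) - 2) dt = -10 + 2*exp(2).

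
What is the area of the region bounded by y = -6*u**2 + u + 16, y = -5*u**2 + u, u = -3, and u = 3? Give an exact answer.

78

On [-3, 3], (-6*u**2 + u + 16) - (-5*u**2 + u) = -u**2 + 16 is ≥ 0 throughout, so the area is a single integral of |-u**2 + 16|.
∫[-3,3] (-u**2 + 16) du = 78.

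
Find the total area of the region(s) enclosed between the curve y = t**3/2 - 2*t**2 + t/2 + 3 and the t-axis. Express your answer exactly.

The curve meets the t-axis where t**3/2 - 2*t**2 + t/2 + 3 = 0, i.e. (t - 3)*(t - 2)*(t + 1)/2 = 0, at t = -1, 2, 3.
On [-1, 2] the curve lies above the axis; ∫[-1,2] (t**3/2 - 2*t**2 + t/2 + 3) dt = 45/8, giving area 45/8.
On [2, 3] the curve lies below the axis; ∫[2,3] (t**3/2 - 2*t**2 + t/2 + 3) dt = -7/24, giving area 7/24.
Total area = 45/8 + 7/24 = 71/12.

71/12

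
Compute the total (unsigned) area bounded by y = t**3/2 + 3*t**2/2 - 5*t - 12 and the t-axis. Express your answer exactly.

The curve meets the t-axis where t**3/2 + 3*t**2/2 - 5*t - 12 = 0, i.e. (t - 3)*(t + 2)*(t + 4)/2 = 0, at t = -4, -2, 3.
On [-4, -2] the curve lies above the axis; ∫[-4,-2] (t**3/2 + 3*t**2/2 - 5*t - 12) dt = 4, giving area 4.
On [-2, 3] the curve lies below the axis; ∫[-2,3] (t**3/2 + 3*t**2/2 - 5*t - 12) dt = -375/8, giving area 375/8.
Total area = 4 + 375/8 = 407/8.

407/8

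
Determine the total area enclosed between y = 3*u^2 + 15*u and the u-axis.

The curve meets the u-axis where 3*u^2 + 15*u = 0, i.e. 3*u*(u + 5) = 0, at u = -5, 0.
On [-5, 0] the curve lies below the axis; ∫[-5,0] (3*u^2 + 15*u) du = -125/2, giving area 125/2.

125/2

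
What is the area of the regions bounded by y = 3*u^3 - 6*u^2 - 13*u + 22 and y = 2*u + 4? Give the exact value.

253/4

Set the curves equal: 3*u^3 - 6*u^2 - 13*u + 22 = 2*u + 4, so 3*u^3 - 6*u^2 - 15*u + 18 = 0, which factors as 3*(u - 3)*(u - 1)*(u + 2) = 0. The curves meet at u = -2, 1, 3.
On [-2, 1], y = 3*u^3 - 6*u^2 - 13*u + 22 is on top; that piece has area ∫[-2,1] (3*u^3 - 6*u^2 - 15*u + 18) du = 189/4.
On [1, 3], y = 2*u + 4 is on top; that piece has area ∫[1,3] (-(3*u^3 - 6*u^2 - 15*u + 18)) du = 16.
Total enclosed area = 189/4 + 16 = 253/4.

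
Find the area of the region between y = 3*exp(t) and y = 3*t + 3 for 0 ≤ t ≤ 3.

On [0, 3], (3*exp(t)) - (3*t + 3) = -3*t + 3*exp(t) - 3 is ≥ 0 throughout, so the area is a single integral of |-3*t + 3*exp(t) - 3|.
∫[0,3] (-3*t + 3*exp(t) - 3) dt = -51/2 + 3*exp(3).

-51/2 + 3*exp(3)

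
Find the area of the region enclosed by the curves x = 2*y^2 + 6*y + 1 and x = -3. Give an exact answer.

1/3

Both boundary curves give x as a function of y, so integrate with respect to y. Setting them equal: 2*y^2 + 6*y + 4 = 0, i.e. 2*(y + 1)*(y + 2) = 0, so they meet at y = -2, -1.
For y in [-2, -1], x = 2*y^2 + 6*y + 1 is on the left; area = ∫[-2,-1] (-(2*y^2 + 6*y + 4)) dy = 1/3.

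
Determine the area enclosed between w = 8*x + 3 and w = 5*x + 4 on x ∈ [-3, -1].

On [-3, -1], (8*x + 3) - (5*x + 4) = 3*x - 1 is ≤ 0 throughout, so the area is a single integral of |3*x - 1|.
∫[-3,-1] (3*x - 1) dx = -14; the area of that piece is 14.

14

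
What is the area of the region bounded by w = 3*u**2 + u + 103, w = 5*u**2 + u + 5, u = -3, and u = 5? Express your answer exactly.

On [-3, 5], (3*u**2 + u + 103) - (5*u**2 + u + 5) = -2*u**2 + 98 is ≥ 0 throughout, so the area is a single integral of |-2*u**2 + 98|.
∫[-3,5] (-2*u**2 + 98) du = 2048/3.

2048/3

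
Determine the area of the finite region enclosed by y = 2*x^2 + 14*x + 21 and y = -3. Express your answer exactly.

1/3

Set the curves equal: 2*x^2 + 14*x + 21 = -3, so 2*x^2 + 14*x + 24 = 0, which factors as 2*(x + 3)*(x + 4) = 0. The curves meet at x = -4, -3.
On [-4, -3], y = -3 is on top; that piece has area ∫[-4,-3] (-(2*x^2 + 14*x + 24)) dx = 1/3.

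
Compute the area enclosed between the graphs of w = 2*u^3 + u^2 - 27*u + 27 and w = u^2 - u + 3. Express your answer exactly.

407/2

Set the curves equal: 2*u^3 + u^2 - 27*u + 27 = u^2 - u + 3, so 2*u^3 - 26*u + 24 = 0, which factors as 2*(u - 3)*(u - 1)*(u + 4) = 0. The curves meet at u = -4, 1, 3.
On [-4, 1], w = 2*u^3 + u^2 - 27*u + 27 is on top; that piece has area ∫[-4,1] (2*u^3 - 26*u + 24) du = 375/2.
On [1, 3], w = u^2 - u + 3 is on top; that piece has area ∫[1,3] (-(2*u^3 - 26*u + 24)) du = 16.
Total enclosed area = 375/2 + 16 = 407/2.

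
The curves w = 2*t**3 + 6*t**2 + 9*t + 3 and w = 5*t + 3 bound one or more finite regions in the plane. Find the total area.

1

Set the curves equal: 2*t**3 + 6*t**2 + 9*t + 3 = 5*t + 3, so 2*t**3 + 6*t**2 + 4*t = 0, which factors as 2*t*(t + 1)*(t + 2) = 0. The curves meet at t = -2, -1, 0.
On [-2, -1], w = 2*t**3 + 6*t**2 + 9*t + 3 is on top; that piece has area ∫[-2,-1] (2*t**3 + 6*t**2 + 4*t) dt = 1/2.
On [-1, 0], w = 5*t + 3 is on top; that piece has area ∫[-1,0] (-(2*t**3 + 6*t**2 + 4*t)) dt = 1/2.
Total enclosed area = 1/2 + 1/2 = 1.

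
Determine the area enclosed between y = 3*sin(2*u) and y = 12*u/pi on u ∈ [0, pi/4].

On [0, pi/4], (3*sin(2*u)) - (12*u/pi) = -12*u/pi + 3*sin(2*u) is ≥ 0 throughout, so the area is a single integral of |-12*u/pi + 3*sin(2*u)|.
∫[0,pi/4] (-12*u/pi + 3*sin(2*u)) du = 3/2 - 3*pi/8.

3/2 - 3*pi/8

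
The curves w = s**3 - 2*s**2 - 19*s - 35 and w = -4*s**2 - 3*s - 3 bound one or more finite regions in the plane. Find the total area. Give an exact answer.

568/3

Set the curves equal: s**3 - 2*s**2 - 19*s - 35 = -4*s**2 - 3*s - 3, so s**3 + 2*s**2 - 16*s - 32 = 0, which factors as (s - 4)*(s + 2)*(s + 4) = 0. The curves meet at s = -4, -2, 4.
On [-4, -2], w = s**3 - 2*s**2 - 19*s - 35 is on top; that piece has area ∫[-4,-2] (s**3 + 2*s**2 - 16*s - 32) ds = 28/3.
On [-2, 4], w = -4*s**2 - 3*s - 3 is on top; that piece has area ∫[-2,4] (-(s**3 + 2*s**2 - 16*s - 32)) ds = 180.
Total enclosed area = 28/3 + 180 = 568/3.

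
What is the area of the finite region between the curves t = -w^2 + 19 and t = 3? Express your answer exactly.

256/3

Both boundary curves give t as a function of w, so integrate with respect to w. Setting them equal: -w^2 + 16 = 0, i.e. -(w - 4)*(w + 4) = 0, so they meet at w = -4, 4.
For w in [-4, 4], t = -w^2 + 19 is on the right; area = ∫[-4,4] (-w^2 + 16) dw = 256/3.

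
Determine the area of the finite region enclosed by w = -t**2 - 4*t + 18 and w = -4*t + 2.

256/3

Set the curves equal: -t**2 - 4*t + 18 = -4*t + 2, so -t**2 + 16 = 0, which factors as -(t - 4)*(t + 4) = 0. The curves meet at t = -4, 4.
On [-4, 4], w = -t**2 - 4*t + 18 is on top; that piece has area ∫[-4,4] (-t**2 + 16) dt = 256/3.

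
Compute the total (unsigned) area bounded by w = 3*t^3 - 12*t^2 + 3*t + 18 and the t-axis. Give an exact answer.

The curve meets the t-axis where 3*t^3 - 12*t^2 + 3*t + 18 = 0, i.e. 3*(t - 3)*(t - 2)*(t + 1) = 0, at t = -1, 2, 3.
On [-1, 2] the curve lies above the axis; ∫[-1,2] (3*t^3 - 12*t^2 + 3*t + 18) dt = 135/4, giving area 135/4.
On [2, 3] the curve lies below the axis; ∫[2,3] (3*t^3 - 12*t^2 + 3*t + 18) dt = -7/4, giving area 7/4.
Total area = 135/4 + 7/4 = 71/2.

71/2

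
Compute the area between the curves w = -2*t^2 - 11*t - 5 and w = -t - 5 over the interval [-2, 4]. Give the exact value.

The difference (-2*t^2 - 11*t - 5) - (-t - 5) = -2*t^2 - 10*t changes sign at t = 0 inside [-2, 4], so split the integral there.
∫[-2,0] (-2*t^2 - 10*t) dt = 44/3.
∫[0,4] (-2*t^2 - 10*t) dt = -368/3; the area of that piece is 368/3.
Total area = 44/3 + 368/3 = 412/3.

412/3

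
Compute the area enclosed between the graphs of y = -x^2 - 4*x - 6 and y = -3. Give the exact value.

4/3

Set the curves equal: -x^2 - 4*x - 6 = -3, so -x^2 - 4*x - 3 = 0, which factors as -(x + 1)*(x + 3) = 0. The curves meet at x = -3, -1.
On [-3, -1], y = -x^2 - 4*x - 6 is on top; that piece has area ∫[-3,-1] (-x^2 - 4*x - 3) dx = 4/3.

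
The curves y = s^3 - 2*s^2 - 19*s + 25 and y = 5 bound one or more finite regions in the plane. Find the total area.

2521/12

Set the curves equal: s^3 - 2*s^2 - 19*s + 25 = 5, so s^3 - 2*s^2 - 19*s + 20 = 0, which factors as (s - 5)*(s - 1)*(s + 4) = 0. The curves meet at s = -4, 1, 5.
On [-4, 1], y = s^3 - 2*s^2 - 19*s + 25 is on top; that piece has area ∫[-4,1] (s^3 - 2*s^2 - 19*s + 20) ds = 1625/12.
On [1, 5], y = 5 is on top; that piece has area ∫[1,5] (-(s^3 - 2*s^2 - 19*s + 20)) ds = 224/3.
Total enclosed area = 1625/12 + 224/3 = 2521/12.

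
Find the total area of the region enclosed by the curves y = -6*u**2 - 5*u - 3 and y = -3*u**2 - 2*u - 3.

1/2

Set the curves equal: -6*u**2 - 5*u - 3 = -3*u**2 - 2*u - 3, so -3*u**2 - 3*u = 0, which factors as -3*u*(u + 1) = 0. The curves meet at u = -1, 0.
On [-1, 0], y = -6*u**2 - 5*u - 3 is on top; that piece has area ∫[-1,0] (-3*u**2 - 3*u) du = 1/2.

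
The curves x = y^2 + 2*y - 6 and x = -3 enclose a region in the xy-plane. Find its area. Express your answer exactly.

Both boundary curves give x as a function of y, so integrate with respect to y. Setting them equal: y^2 + 2*y - 3 = 0, i.e. (y - 1)*(y + 3) = 0, so they meet at y = -3, 1.
For y in [-3, 1], x = y^2 + 2*y - 6 is on the left; area = ∫[-3,1] (-(y^2 + 2*y - 3)) dy = 32/3.

32/3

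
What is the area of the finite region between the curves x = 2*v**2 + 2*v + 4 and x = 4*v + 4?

Both boundary curves give x as a function of v, so integrate with respect to v. Setting them equal: 2*v**2 - 2*v = 0, i.e. 2*v*(v - 1) = 0, so they meet at v = 0, 1.
For v in [0, 1], x = 2*v**2 + 2*v + 4 is on the left; area = ∫[0,1] (-(2*v**2 - 2*v)) dv = 1/3.

1/3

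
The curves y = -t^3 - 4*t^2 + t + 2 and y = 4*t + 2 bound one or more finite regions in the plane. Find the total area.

37/12

Set the curves equal: -t^3 - 4*t^2 + t + 2 = 4*t + 2, so -t^3 - 4*t^2 - 3*t = 0, which factors as -t*(t + 1)*(t + 3) = 0. The curves meet at t = -3, -1, 0.
On [-3, -1], y = 4*t + 2 is on top; that piece has area ∫[-3,-1] (-(-t^3 - 4*t^2 - 3*t)) dt = 8/3.
On [-1, 0], y = -t^3 - 4*t^2 + t + 2 is on top; that piece has area ∫[-1,0] (-t^3 - 4*t^2 - 3*t) dt = 5/12.
Total enclosed area = 8/3 + 5/12 = 37/12.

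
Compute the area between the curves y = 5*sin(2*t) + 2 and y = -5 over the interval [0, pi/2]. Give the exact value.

5 + 7*pi/2

On [0, pi/2], (5*sin(2*t) + 2) - (-5) = 5*sin(2*t) + 7 is ≥ 0 throughout, so the area is a single integral of |5*sin(2*t) + 7|.
∫[0,pi/2] (5*sin(2*t) + 7) dt = 5 + 7*pi/2.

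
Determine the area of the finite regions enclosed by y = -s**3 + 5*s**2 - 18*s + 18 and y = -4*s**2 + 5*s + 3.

8

Set the curves equal: -s**3 + 5*s**2 - 18*s + 18 = -4*s**2 + 5*s + 3, so -s**3 + 9*s**2 - 23*s + 15 = 0, which factors as -(s - 5)*(s - 3)*(s - 1) = 0. The curves meet at s = 1, 3, 5.
On [1, 3], y = -4*s**2 + 5*s + 3 is on top; that piece has area ∫[1,3] (-(-s**3 + 9*s**2 - 23*s + 15)) ds = 4.
On [3, 5], y = -s**3 + 5*s**2 - 18*s + 18 is on top; that piece has area ∫[3,5] (-s**3 + 9*s**2 - 23*s + 15) ds = 4.
Total enclosed area = 4 + 4 = 8.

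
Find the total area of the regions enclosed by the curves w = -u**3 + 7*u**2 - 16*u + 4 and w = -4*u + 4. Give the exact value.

Set the curves equal: -u**3 + 7*u**2 - 16*u + 4 = -4*u + 4, so -u**3 + 7*u**2 - 12*u = 0, which factors as -u*(u - 4)*(u - 3) = 0. The curves meet at u = 0, 3, 4.
On [0, 3], w = -4*u + 4 is on top; that piece has area ∫[0,3] (-(-u**3 + 7*u**2 - 12*u)) du = 45/4.
On [3, 4], w = -u**3 + 7*u**2 - 16*u + 4 is on top; that piece has area ∫[3,4] (-u**3 + 7*u**2 - 12*u) du = 7/12.
Total enclosed area = 45/4 + 7/12 = 71/6.

71/6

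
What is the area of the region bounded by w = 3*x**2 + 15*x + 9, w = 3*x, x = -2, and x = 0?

The difference (3*x**2 + 15*x + 9) - (3*x) = 3*x**2 + 12*x + 9 changes sign at x = -1 inside [-2, 0], so split the integral there.
∫[-2,-1] (3*x**2 + 12*x + 9) dx = -2; the area of that piece is 2.
∫[-1,0] (3*x**2 + 12*x + 9) dx = 4.
Total area = 2 + 4 = 6.

6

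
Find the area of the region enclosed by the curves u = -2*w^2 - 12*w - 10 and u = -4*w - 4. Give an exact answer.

8/3

Both boundary curves give u as a function of w, so integrate with respect to w. Setting them equal: -2*w^2 - 8*w - 6 = 0, i.e. -2*(w + 1)*(w + 3) = 0, so they meet at w = -3, -1.
For w in [-3, -1], u = -2*w^2 - 12*w - 10 is on the right; area = ∫[-3,-1] (-2*w^2 - 8*w - 6) dw = 8/3.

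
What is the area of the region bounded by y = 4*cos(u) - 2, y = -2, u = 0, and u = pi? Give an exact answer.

The difference (4*cos(u) - 2) - (-2) = 4*cos(u) changes sign at u = pi/2 inside [0, pi], so split the integral there.
∫[0,pi/2] (4*cos(u)) du = 4.
∫[pi/2,pi] (4*cos(u)) du = -4; the area of that piece is 4.
Total area = 4 + 4 = 8.

8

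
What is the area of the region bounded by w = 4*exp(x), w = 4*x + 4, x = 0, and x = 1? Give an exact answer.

-10 + 4*exp(1)

On [0, 1], (4*exp(x)) - (4*x + 4) = -4*x + 4*exp(x) - 4 is ≥ 0 throughout, so the area is a single integral of |-4*x + 4*exp(x) - 4|.
∫[0,1] (-4*x + 4*exp(x) - 4) dx = -10 + 4*exp(1).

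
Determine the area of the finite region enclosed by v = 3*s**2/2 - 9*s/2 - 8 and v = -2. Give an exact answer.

125/4

Set the curves equal: 3*s**2/2 - 9*s/2 - 8 = -2, so 3*s**2/2 - 9*s/2 - 6 = 0, which factors as 3*(s - 4)*(s + 1)/2 = 0. The curves meet at s = -1, 4.
On [-1, 4], v = -2 is on top; that piece has area ∫[-1,4] (-(3*s**2/2 - 9*s/2 - 6)) ds = 125/4.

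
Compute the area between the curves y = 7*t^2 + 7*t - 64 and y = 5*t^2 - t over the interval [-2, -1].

On [-2, -1], (7*t^2 + 7*t - 64) - (5*t^2 - t) = 2*t^2 + 8*t - 64 is ≤ 0 throughout, so the area is a single integral of |2*t^2 + 8*t - 64|.
∫[-2,-1] (2*t^2 + 8*t - 64) dt = -214/3; the area of that piece is 214/3.

214/3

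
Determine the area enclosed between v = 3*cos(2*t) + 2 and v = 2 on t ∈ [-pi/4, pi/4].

On [-pi/4, pi/4], (3*cos(2*t) + 2) - (2) = 3*cos(2*t) is ≥ 0 throughout, so the area is a single integral of |3*cos(2*t)|.
∫[-pi/4,pi/4] (3*cos(2*t)) dt = 3.

3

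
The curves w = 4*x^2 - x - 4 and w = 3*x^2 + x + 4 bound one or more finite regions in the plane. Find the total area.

36

Set the curves equal: 4*x^2 - x - 4 = 3*x^2 + x + 4, so x^2 - 2*x - 8 = 0, which factors as (x - 4)*(x + 2) = 0. The curves meet at x = -2, 4.
On [-2, 4], w = 3*x^2 + x + 4 is on top; that piece has area ∫[-2,4] (-(x^2 - 2*x - 8)) dx = 36.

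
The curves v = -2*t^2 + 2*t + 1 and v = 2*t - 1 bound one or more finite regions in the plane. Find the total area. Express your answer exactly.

Set the curves equal: -2*t^2 + 2*t + 1 = 2*t - 1, so -2*t^2 + 2 = 0, which factors as -2*(t - 1)*(t + 1) = 0. The curves meet at t = -1, 1.
On [-1, 1], v = -2*t^2 + 2*t + 1 is on top; that piece has area ∫[-1,1] (-2*t^2 + 2) dt = 8/3.

8/3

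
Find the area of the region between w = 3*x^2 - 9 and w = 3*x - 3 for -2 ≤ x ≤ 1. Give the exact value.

31/2

The difference (3*x^2 - 9) - (3*x - 3) = 3*x^2 - 3*x - 6 changes sign at x = -1 inside [-2, 1], so split the integral there.
∫[-2,-1] (3*x^2 - 3*x - 6) dx = 11/2.
∫[-1,1] (3*x^2 - 3*x - 6) dx = -10; the area of that piece is 10.
Total area = 11/2 + 10 = 31/2.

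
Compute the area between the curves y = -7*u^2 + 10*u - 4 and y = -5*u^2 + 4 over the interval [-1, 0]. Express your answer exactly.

41/3

On [-1, 0], (-7*u^2 + 10*u - 4) - (-5*u^2 + 4) = -2*u^2 + 10*u - 8 is ≤ 0 throughout, so the area is a single integral of |-2*u^2 + 10*u - 8|.
∫[-1,0] (-2*u^2 + 10*u - 8) du = -41/3; the area of that piece is 41/3.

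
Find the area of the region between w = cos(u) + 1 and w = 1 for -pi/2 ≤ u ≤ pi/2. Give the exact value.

On [-pi/2, pi/2], (cos(u) + 1) - (1) = cos(u) is ≥ 0 throughout, so the area is a single integral of |cos(u)|.
∫[-pi/2,pi/2] (cos(u)) du = 2.

2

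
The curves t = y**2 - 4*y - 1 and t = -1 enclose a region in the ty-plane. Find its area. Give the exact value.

Both boundary curves give t as a function of y, so integrate with respect to y. Setting them equal: y**2 - 4*y = 0, i.e. y*(y - 4) = 0, so they meet at y = 0, 4.
For y in [0, 4], t = y**2 - 4*y - 1 is on the left; area = ∫[0,4] (-(y**2 - 4*y)) dy = 32/3.

32/3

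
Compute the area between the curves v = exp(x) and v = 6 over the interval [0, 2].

-23 + exp(2) + 12*log(6)

The difference (exp(x)) - (6) = exp(x) - 6 changes sign at x = log(6) inside [0, 2], so split the integral there.
∫[0,log(6)] (exp(x) - 6) dx = 5 - log(46656); the area of that piece is -5 + log(46656).
∫[log(6),2] (exp(x) - 6) dx = -18 + exp(2) + 6*log(6).
Total area = (-5 + log(46656)) + (-18 + exp(2) + 6*log(6)) = -23 + exp(2) + 12*log(6).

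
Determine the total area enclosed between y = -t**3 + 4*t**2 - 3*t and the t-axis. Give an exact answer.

The curve meets the t-axis where -t**3 + 4*t**2 - 3*t = 0, i.e. -t*(t - 3)*(t - 1) = 0, at t = 0, 1, 3.
On [0, 1] the curve lies below the axis; ∫[0,1] (-t**3 + 4*t**2 - 3*t) dt = -5/12, giving area 5/12.
On [1, 3] the curve lies above the axis; ∫[1,3] (-t**3 + 4*t**2 - 3*t) dt = 8/3, giving area 8/3.
Total area = 5/12 + 8/3 = 37/12.

37/12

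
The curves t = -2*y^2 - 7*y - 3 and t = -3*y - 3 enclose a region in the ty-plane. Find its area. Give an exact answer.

8/3

Both boundary curves give t as a function of y, so integrate with respect to y. Setting them equal: -2*y^2 - 4*y = 0, i.e. -2*y*(y + 2) = 0, so they meet at y = -2, 0.
For y in [-2, 0], t = -2*y^2 - 7*y - 3 is on the right; area = ∫[-2,0] (-2*y^2 - 4*y) dy = 8/3.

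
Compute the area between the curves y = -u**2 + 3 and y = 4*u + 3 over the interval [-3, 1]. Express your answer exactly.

The difference (-u**2 + 3) - (4*u + 3) = -u**2 - 4*u changes sign at u = 0 inside [-3, 1], so split the integral there.
∫[-3,0] (-u**2 - 4*u) du = 9.
∫[0,1] (-u**2 - 4*u) du = -7/3; the area of that piece is 7/3.
Total area = 9 + 7/3 = 34/3.

34/3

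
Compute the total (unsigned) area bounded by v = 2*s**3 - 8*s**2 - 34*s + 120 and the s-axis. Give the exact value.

The curve meets the s-axis where 2*s**3 - 8*s**2 - 34*s + 120 = 0, i.e. 2*(s - 5)*(s - 3)*(s + 4) = 0, at s = -4, 3, 5.
On [-4, 3] the curve lies above the axis; ∫[-4,3] (2*s**3 - 8*s**2 - 34*s + 120) ds = 3773/6, giving area 3773/6.
On [3, 5] the curve lies below the axis; ∫[3,5] (2*s**3 - 8*s**2 - 34*s + 120) ds = -64/3, giving area 64/3.
Total area = 3773/6 + 64/3 = 3901/6.

3901/6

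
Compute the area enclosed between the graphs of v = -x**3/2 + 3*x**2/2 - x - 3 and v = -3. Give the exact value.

1/4

Set the curves equal: -x**3/2 + 3*x**2/2 - x - 3 = -3, so -x**3/2 + 3*x**2/2 - x = 0, which factors as -x*(x - 2)*(x - 1)/2 = 0. The curves meet at x = 0, 1, 2.
On [0, 1], v = -3 is on top; that piece has area ∫[0,1] (-(-x**3/2 + 3*x**2/2 - x)) dx = 1/8.
On [1, 2], v = -x**3/2 + 3*x**2/2 - x - 3 is on top; that piece has area ∫[1,2] (-x**3/2 + 3*x**2/2 - x) dx = 1/8.
Total enclosed area = 1/8 + 1/8 = 1/4.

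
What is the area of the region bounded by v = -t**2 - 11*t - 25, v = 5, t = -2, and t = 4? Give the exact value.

On [-2, 4], (-t**2 - 11*t - 25) - (5) = -t**2 - 11*t - 30 is ≤ 0 throughout, so the area is a single integral of |-t**2 - 11*t - 30|.
∫[-2,4] (-t**2 - 11*t - 30) dt = -270; the area of that piece is 270.

270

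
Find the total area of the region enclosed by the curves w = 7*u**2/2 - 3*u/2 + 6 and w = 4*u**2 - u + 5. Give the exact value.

Set the curves equal: 7*u**2/2 - 3*u/2 + 6 = 4*u**2 - u + 5, so -u**2/2 - u/2 + 1 = 0, which factors as -(u - 1)*(u + 2)/2 = 0. The curves meet at u = -2, 1.
On [-2, 1], w = 7*u**2/2 - 3*u/2 + 6 is on top; that piece has area ∫[-2,1] (-u**2/2 - u/2 + 1) du = 9/4.

9/4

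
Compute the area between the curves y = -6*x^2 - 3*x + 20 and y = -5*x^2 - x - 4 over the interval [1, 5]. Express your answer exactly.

The difference (-6*x^2 - 3*x + 20) - (-5*x^2 - x - 4) = -x^2 - 2*x + 24 changes sign at x = 4 inside [1, 5], so split the integral there.
∫[1,4] (-x^2 - 2*x + 24) dx = 36.
∫[4,5] (-x^2 - 2*x + 24) dx = -16/3; the area of that piece is 16/3.
Total area = 36 + 16/3 = 124/3.

124/3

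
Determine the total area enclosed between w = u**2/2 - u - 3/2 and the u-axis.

The curve meets the u-axis where u**2/2 - u - 3/2 = 0, i.e. (u - 3)*(u + 1)/2 = 0, at u = -1, 3.
On [-1, 3] the curve lies below the axis; ∫[-1,3] (u**2/2 - u - 3/2) du = -16/3, giving area 16/3.

16/3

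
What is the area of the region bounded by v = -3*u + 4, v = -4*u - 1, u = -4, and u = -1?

On [-4, -1], (-3*u + 4) - (-4*u - 1) = u + 5 is ≥ 0 throughout, so the area is a single integral of |u + 5|.
∫[-4,-1] (u + 5) du = 15/2.

15/2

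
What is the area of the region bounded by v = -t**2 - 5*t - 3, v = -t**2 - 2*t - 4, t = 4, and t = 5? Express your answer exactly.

On [4, 5], (-t**2 - 5*t - 3) - (-t**2 - 2*t - 4) = -3*t + 1 is ≤ 0 throughout, so the area is a single integral of |-3*t + 1|.
∫[4,5] (-3*t + 1) dt = -25/2; the area of that piece is 25/2.

25/2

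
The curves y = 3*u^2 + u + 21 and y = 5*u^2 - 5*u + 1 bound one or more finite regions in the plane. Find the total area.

Set the curves equal: 3*u^2 + u + 21 = 5*u^2 - 5*u + 1, so -2*u^2 + 6*u + 20 = 0, which factors as -2*(u - 5)*(u + 2) = 0. The curves meet at u = -2, 5.
On [-2, 5], y = 3*u^2 + u + 21 is on top; that piece has area ∫[-2,5] (-2*u^2 + 6*u + 20) du = 343/3.

343/3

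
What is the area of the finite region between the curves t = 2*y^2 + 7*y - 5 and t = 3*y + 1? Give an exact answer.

64/3

Both boundary curves give t as a function of y, so integrate with respect to y. Setting them equal: 2*y^2 + 4*y - 6 = 0, i.e. 2*(y - 1)*(y + 3) = 0, so they meet at y = -3, 1.
For y in [-3, 1], t = 2*y^2 + 7*y - 5 is on the left; area = ∫[-3,1] (-(2*y^2 + 4*y - 6)) dy = 64/3.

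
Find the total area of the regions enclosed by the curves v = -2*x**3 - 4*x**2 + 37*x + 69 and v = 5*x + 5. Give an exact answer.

1136/3

Set the curves equal: -2*x**3 - 4*x**2 + 37*x + 69 = 5*x + 5, so -2*x**3 - 4*x**2 + 32*x + 64 = 0, which factors as -2*(x - 4)*(x + 2)*(x + 4) = 0. The curves meet at x = -4, -2, 4.
On [-4, -2], v = 5*x + 5 is on top; that piece has area ∫[-4,-2] (-(-2*x**3 - 4*x**2 + 32*x + 64)) dx = 56/3.
On [-2, 4], v = -2*x**3 - 4*x**2 + 37*x + 69 is on top; that piece has area ∫[-2,4] (-2*x**3 - 4*x**2 + 32*x + 64) dx = 360.
Total enclosed area = 56/3 + 360 = 1136/3.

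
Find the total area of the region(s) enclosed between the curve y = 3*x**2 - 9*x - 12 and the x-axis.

125/2

The curve meets the x-axis where 3*x**2 - 9*x - 12 = 0, i.e. 3*(x - 4)*(x + 1) = 0, at x = -1, 4.
On [-1, 4] the curve lies below the axis; ∫[-1,4] (3*x**2 - 9*x - 12) dx = -125/2, giving area 125/2.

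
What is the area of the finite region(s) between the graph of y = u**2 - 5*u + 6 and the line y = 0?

The curve meets the u-axis where u**2 - 5*u + 6 = 0, i.e. (u - 3)*(u - 2) = 0, at u = 2, 3.
On [2, 3] the curve lies below the axis; ∫[2,3] (u**2 - 5*u + 6) du = -1/6, giving area 1/6.

1/6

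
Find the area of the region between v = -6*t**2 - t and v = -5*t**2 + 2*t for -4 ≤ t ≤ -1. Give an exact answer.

The difference (-6*t**2 - t) - (-5*t**2 + 2*t) = -t**2 - 3*t changes sign at t = -3 inside [-4, -1], so split the integral there.
∫[-4,-3] (-t**2 - 3*t) dt = -11/6; the area of that piece is 11/6.
∫[-3,-1] (-t**2 - 3*t) dt = 10/3.
Total area = 11/6 + 10/3 = 31/6.

31/6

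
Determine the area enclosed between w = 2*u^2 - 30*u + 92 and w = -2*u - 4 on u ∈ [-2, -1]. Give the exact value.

428/3

On [-2, -1], (2*u^2 - 30*u + 92) - (-2*u - 4) = 2*u^2 - 28*u + 96 is ≥ 0 throughout, so the area is a single integral of |2*u^2 - 28*u + 96|.
∫[-2,-1] (2*u^2 - 28*u + 96) du = 428/3.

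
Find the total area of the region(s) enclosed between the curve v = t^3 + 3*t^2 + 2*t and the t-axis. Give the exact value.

The curve meets the t-axis where t^3 + 3*t^2 + 2*t = 0, i.e. t*(t + 1)*(t + 2) = 0, at t = -2, -1, 0.
On [-2, -1] the curve lies above the axis; ∫[-2,-1] (t^3 + 3*t^2 + 2*t) dt = 1/4, giving area 1/4.
On [-1, 0] the curve lies below the axis; ∫[-1,0] (t^3 + 3*t^2 + 2*t) dt = -1/4, giving area 1/4.
Total area = 1/4 + 1/4 = 1/2.

1/2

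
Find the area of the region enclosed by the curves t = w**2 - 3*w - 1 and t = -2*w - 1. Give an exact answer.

1/6

Both boundary curves give t as a function of w, so integrate with respect to w. Setting them equal: w**2 - w = 0, i.e. w*(w - 1) = 0, so they meet at w = 0, 1.
For w in [0, 1], t = w**2 - 3*w - 1 is on the left; area = ∫[0,1] (-(w**2 - w)) dw = 1/6.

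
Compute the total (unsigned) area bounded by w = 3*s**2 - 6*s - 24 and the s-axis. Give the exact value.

The curve meets the s-axis where 3*s**2 - 6*s - 24 = 0, i.e. 3*(s - 4)*(s + 2) = 0, at s = -2, 4.
On [-2, 4] the curve lies below the axis; ∫[-2,4] (3*s**2 - 6*s - 24) ds = -108, giving area 108.

108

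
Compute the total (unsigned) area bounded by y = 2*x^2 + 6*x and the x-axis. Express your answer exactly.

9

The curve meets the x-axis where 2*x^2 + 6*x = 0, i.e. 2*x*(x + 3) = 0, at x = -3, 0.
On [-3, 0] the curve lies below the axis; ∫[-3,0] (2*x^2 + 6*x) dx = -9, giving area 9.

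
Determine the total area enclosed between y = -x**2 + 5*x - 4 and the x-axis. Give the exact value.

9/2

The curve meets the x-axis where -x**2 + 5*x - 4 = 0, i.e. -(x - 4)*(x - 1) = 0, at x = 1, 4.
On [1, 4] the curve lies above the axis; ∫[1,4] (-x**2 + 5*x - 4) dx = 9/2, giving area 9/2.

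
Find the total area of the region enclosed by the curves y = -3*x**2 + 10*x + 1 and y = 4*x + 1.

Set the curves equal: -3*x**2 + 10*x + 1 = 4*x + 1, so -3*x**2 + 6*x = 0, which factors as -3*x*(x - 2) = 0. The curves meet at x = 0, 2.
On [0, 2], y = -3*x**2 + 10*x + 1 is on top; that piece has area ∫[0,2] (-3*x**2 + 6*x) dx = 4.

4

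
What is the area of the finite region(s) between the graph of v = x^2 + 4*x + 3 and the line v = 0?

The curve meets the x-axis where x^2 + 4*x + 3 = 0, i.e. (x + 1)*(x + 3) = 0, at x = -3, -1.
On [-3, -1] the curve lies below the axis; ∫[-3,-1] (x^2 + 4*x + 3) dx = -4/3, giving area 4/3.

4/3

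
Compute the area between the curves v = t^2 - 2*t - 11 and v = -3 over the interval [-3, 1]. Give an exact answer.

The difference (t^2 - 2*t - 11) - (-3) = t^2 - 2*t - 8 changes sign at t = -2 inside [-3, 1], so split the integral there.
∫[-3,-2] (t^2 - 2*t - 8) dt = 10/3.
∫[-2,1] (t^2 - 2*t - 8) dt = -18; the area of that piece is 18.
Total area = 10/3 + 18 = 64/3.

64/3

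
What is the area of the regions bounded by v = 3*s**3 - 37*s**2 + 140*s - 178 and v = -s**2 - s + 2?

3/2

Set the curves equal: 3*s**3 - 37*s**2 + 140*s - 178 = -s**2 - s + 2, so 3*s**3 - 36*s**2 + 141*s - 180 = 0, which factors as 3*(s - 5)*(s - 4)*(s - 3) = 0. The curves meet at s = 3, 4, 5.
On [3, 4], v = 3*s**3 - 37*s**2 + 140*s - 178 is on top; that piece has area ∫[3,4] (3*s**3 - 36*s**2 + 141*s - 180) ds = 3/4.
On [4, 5], v = -s**2 - s + 2 is on top; that piece has area ∫[4,5] (-(3*s**3 - 36*s**2 + 141*s - 180)) ds = 3/4.
Total enclosed area = 3/4 + 3/4 = 3/2.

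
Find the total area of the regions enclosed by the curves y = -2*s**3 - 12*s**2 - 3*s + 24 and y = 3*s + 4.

Set the curves equal: -2*s**3 - 12*s**2 - 3*s + 24 = 3*s + 4, so -2*s**3 - 12*s**2 - 6*s + 20 = 0, which factors as -2*(s - 1)*(s + 2)*(s + 5) = 0. The curves meet at s = -5, -2, 1.
On [-5, -2], y = 3*s + 4 is on top; that piece has area ∫[-5,-2] (-(-2*s**3 - 12*s**2 - 6*s + 20)) ds = 81/2.
On [-2, 1], y = -2*s**3 - 12*s**2 - 3*s + 24 is on top; that piece has area ∫[-2,1] (-2*s**3 - 12*s**2 - 6*s + 20) ds = 81/2.
Total enclosed area = 81/2 + 81/2 = 81.

81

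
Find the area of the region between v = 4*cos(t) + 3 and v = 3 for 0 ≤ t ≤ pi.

The difference (4*cos(t) + 3) - (3) = 4*cos(t) changes sign at t = pi/2 inside [0, pi], so split the integral there.
∫[0,pi/2] (4*cos(t)) dt = 4.
∫[pi/2,pi] (4*cos(t)) dt = -4; the area of that piece is 4.
Total area = 4 + 4 = 8.

8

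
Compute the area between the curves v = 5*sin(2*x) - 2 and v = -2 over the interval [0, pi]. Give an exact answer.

The difference (5*sin(2*x) - 2) - (-2) = 5*sin(2*x) changes sign at x = pi/2 inside [0, pi], so split the integral there.
∫[0,pi/2] (5*sin(2*x)) dx = 5.
∫[pi/2,pi] (5*sin(2*x)) dx = -5; the area of that piece is 5.
Total area = 5 + 5 = 10.

10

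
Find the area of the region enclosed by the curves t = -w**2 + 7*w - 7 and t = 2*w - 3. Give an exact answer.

Both boundary curves give t as a function of w, so integrate with respect to w. Setting them equal: -w**2 + 5*w - 4 = 0, i.e. -(w - 4)*(w - 1) = 0, so they meet at w = 1, 4.
For w in [1, 4], t = -w**2 + 7*w - 7 is on the right; area = ∫[1,4] (-w**2 + 5*w - 4) dw = 9/2.

9/2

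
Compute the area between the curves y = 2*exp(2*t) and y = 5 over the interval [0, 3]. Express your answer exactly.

-19 - 11*log(2)/2 + log(10)/2 + 9*log(5)/2 + exp(6)

The difference (2*exp(2*t)) - (5) = 2*exp(2*t) - 5 changes sign at t = -log(2)/2 + log(5)/2 inside [0, 3], so split the integral there.
∫[0,-log(2)/2 + log(5)/2] (2*exp(2*t) - 5) dt = log(4*sqrt(10)/125) + 3/2; the area of that piece is -3/2 + log(25*sqrt(10)/8).
∫[-log(2)/2 + log(5)/2,3] (2*exp(2*t) - 5) dt = -35/2 - 5*log(2)/2 + 5*log(5)/2 + exp(6).
Total area = (-3/2 + log(25*sqrt(10)/8)) + (-35/2 - 5*log(2)/2 + 5*log(5)/2 + exp(6)) = -19 - 11*log(2)/2 + log(10)/2 + 9*log(5)/2 + exp(6).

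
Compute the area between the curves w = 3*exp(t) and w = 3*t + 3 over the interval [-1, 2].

On [-1, 2], (3*exp(t)) - (3*t + 3) = -3*t + 3*exp(t) - 3 is ≥ 0 throughout, so the area is a single integral of |-3*t + 3*exp(t) - 3|.
∫[-1,2] (-3*t + 3*exp(t) - 3) dt = -27/2 - 3*exp(-1) + 3*exp(2).

-27/2 - 3*exp(-1) + 3*exp(2)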